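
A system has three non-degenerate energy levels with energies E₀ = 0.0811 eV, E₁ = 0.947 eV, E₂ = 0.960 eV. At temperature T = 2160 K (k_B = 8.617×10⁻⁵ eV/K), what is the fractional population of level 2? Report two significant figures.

0.0087

k_BT = 8.617×10⁻⁵ × 2160 K = 0.1861 eV.
Eᵢ/kT = 0.4358, 5.089, 5.159.
Z = Σ e^(−Eᵢ/kT) = e^(−0.4358) + e^(−5.089) + e^(−5.159) = 0.6467 + 0.006164 + 0.005747 = 0.6586.
P₂ = e^(−E₂/kT) / Z = 0.005747/0.6586 = 0.0087.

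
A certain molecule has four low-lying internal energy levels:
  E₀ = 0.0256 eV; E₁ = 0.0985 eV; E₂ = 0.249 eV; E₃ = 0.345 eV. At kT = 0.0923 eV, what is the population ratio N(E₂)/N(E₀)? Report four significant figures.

0.08889

n₂/n₀ = exp[−(E₂−E₀)/kT] = exp(−(0.2234 eV)/(0.0923 eV)) = exp(-2.42037) = 0.08889.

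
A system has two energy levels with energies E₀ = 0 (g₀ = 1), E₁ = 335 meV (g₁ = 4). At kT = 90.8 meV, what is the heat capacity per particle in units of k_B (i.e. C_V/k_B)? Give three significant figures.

1.12

Eᵢ/kT = 0, 3.6894.
Z = Σ gᵢe^(−Eᵢ/kT) = 1·e^(−0) + 4·e^(−3.6894) = 1.0000 + 0.099948 = 1.0999.
⟨E⟩ = 30.441 meV, ⟨E²⟩ = 10198 meV².
C_V/k_B = (⟨E²⟩ − ⟨E⟩²)/(kT)² = (10198 − 926.65)/8244.6 = 1.12.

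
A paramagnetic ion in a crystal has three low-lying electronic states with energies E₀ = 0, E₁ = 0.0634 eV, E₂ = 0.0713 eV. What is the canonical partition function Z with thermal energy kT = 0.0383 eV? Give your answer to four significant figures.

Z = 1.346

Eᵢ/kT = 0, 1.65535, 1.86162.
Z = Σ e^(−Eᵢ/kT) = e^(−0) + e^(−1.65535) + e^(−1.86162) = 1.00000 + 0.191025 + 0.155421 = 1.34645.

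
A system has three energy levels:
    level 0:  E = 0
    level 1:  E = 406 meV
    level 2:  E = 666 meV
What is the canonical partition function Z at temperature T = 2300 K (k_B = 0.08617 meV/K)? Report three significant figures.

k_BT = 0.08617 × 2300 K = 198.19 meV.
Eᵢ/kT = 0, 2.0485, 3.3604.
Z = Σ e^(−Eᵢ/kT) = e^(−0) + e^(−2.0485) + e^(−3.3604) = 1.0000 + 0.12893 + 0.034721 = 1.1637.

Z = 1.16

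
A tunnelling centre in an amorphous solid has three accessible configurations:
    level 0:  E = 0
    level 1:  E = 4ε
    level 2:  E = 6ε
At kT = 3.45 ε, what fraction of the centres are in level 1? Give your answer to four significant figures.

0.2106

Eᵢ/kT = 0, 1.15942, 1.73913.
Z = Σ e^(−Eᵢ/kT) = e^(−0) + e^(−1.15942) + e^(−1.73913) = 1.00000 + 0.313668 + 0.175673 = 1.48934.
P₁ = e^(−E₁/kT) / Z = 0.313668/1.48934 = 0.2106.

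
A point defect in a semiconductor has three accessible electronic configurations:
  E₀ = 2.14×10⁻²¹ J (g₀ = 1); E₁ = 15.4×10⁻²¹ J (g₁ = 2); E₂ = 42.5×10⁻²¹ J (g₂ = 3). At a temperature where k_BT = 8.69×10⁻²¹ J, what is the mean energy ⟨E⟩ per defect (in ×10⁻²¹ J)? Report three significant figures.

6.87 ×10⁻²¹ J

Eᵢ/kT = 0.24626, 1.7722, 4.8907.
Z = Σ gᵢe^(−Eᵢ/kT) = 1·e^(−0.24626) + 2·e^(−1.7722) + 3·e^(−4.8907) = 0.78172 + 0.33992 + 0.022548 = 1.1442.
⟨E⟩ = Σ Eᵢ gᵢe^(−Eᵢ/kT) / Z = (2.14·0.78172 + 15.4·0.33992 + 42.5·0.022548) / 1.1442 = 6.87 ×10⁻²¹ J.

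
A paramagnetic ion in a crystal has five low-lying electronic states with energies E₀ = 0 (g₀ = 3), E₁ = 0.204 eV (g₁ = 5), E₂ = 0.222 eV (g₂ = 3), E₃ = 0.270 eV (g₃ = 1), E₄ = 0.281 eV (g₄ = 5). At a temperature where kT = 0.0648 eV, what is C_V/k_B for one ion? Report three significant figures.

Eᵢ/kT = 0, 3.1481, 3.4259, 4.1667, 4.3364.
Z = Σ gᵢe^(−Eᵢ/kT) = 3·e^(−0) + 5·e^(−3.1481) + 3·e^(−3.4259) + 1·e^(−4.1667) + 5·e^(−4.3364) = 3.0000 + 0.21467 + 0.097560 + 0.015503 + 0.065418 = 3.3932.
⟨E⟩ = 0.025940 eV, ⟨E²⟩ = 0.0059052 eV².
C_V/k_B = (⟨E²⟩ − ⟨E⟩²)/(kT)² = (0.0059052 − 0.00067288)/0.0041990 = 1.25.

1.25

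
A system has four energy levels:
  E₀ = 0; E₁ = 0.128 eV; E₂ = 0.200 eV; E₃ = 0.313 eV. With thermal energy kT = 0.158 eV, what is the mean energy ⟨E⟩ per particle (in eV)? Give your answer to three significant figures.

Eᵢ/kT = 0, 0.81013, 1.2658, 1.9810.
Z = Σ e^(−Eᵢ/kT) = e^(−0) + e^(−0.81013) + e^(−1.2658) + e^(−1.9810) = 1.0000 + 0.44480 + 0.28201 + 0.13793 = 1.8647.
⟨E⟩ = Σ Eᵢ e^(−Eᵢ/kT) / Z = (0·1.0000 + 0.128·0.44480 + 0.200·0.28201 + 0.313·0.13793) / 1.8647 = 0.0839 eV.

0.0839 eV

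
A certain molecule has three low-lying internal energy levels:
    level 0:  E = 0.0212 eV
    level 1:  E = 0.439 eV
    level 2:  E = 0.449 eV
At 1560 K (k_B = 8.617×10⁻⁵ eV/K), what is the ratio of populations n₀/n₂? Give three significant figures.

k_BT = 8.617×10⁻⁵ × 1560 K = 0.13443 eV.
n₀/n₂ = exp[−(E₀−E₂)/kT] = exp(−(-0.4278 eV)/(0.13443 eV)) = exp(3.1823) = 24.1.

24.1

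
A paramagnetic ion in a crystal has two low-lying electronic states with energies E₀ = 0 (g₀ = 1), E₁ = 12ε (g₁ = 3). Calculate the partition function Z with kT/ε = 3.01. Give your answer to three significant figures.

Eᵢ/kT = 0, 3.9867.
Z = Σ gᵢe^(−Eᵢ/kT) = 1·e^(−0) + 3·e^(−3.9867) = 1.0000 + 0.055683 = 1.0557.

Z = 1.06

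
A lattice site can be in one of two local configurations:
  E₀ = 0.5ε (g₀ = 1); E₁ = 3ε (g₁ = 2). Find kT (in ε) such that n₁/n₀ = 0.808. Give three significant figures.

n₁/n₀ = (g₁/g₀) exp[−(E₁−E₀)/kT] = 0.808.
⇒ (E₁−E₀)/kT = ln((2/1)/0.808) = ln(2.4752) = 0.90632.
kT = 2.5ε / 0.90632 = 2.76 ε.

2.76 ε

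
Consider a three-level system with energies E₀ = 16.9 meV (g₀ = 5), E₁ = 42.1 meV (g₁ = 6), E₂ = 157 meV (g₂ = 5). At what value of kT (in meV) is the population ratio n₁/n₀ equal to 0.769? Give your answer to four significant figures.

56.63 meV

n₁/n₀ = (g₁/g₀) exp[−(E₁−E₀)/kT] = 0.769.
⇒ (E₁−E₀)/kT = ln((6/5)/0.769) = ln(1.56047) = 0.444987.
kT = 25.2 meV / 0.444987 = 56.63 meV.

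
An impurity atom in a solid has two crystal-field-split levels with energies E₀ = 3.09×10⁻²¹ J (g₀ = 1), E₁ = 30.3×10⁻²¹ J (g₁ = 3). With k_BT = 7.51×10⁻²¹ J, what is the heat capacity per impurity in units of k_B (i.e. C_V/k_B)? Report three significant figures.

Eᵢ/kT = 0.41145, 4.0346.
Z = Σ gᵢe^(−Eᵢ/kT) = 1·e^(−0.41145) + 3·e^(−4.0346) = 0.66269 + 0.053078 = 0.71577.
⟨E⟩ = 5.1078, ⟨E²⟩ = 76.921.
C_V/k_B = (⟨E²⟩ − ⟨E⟩²)/(kT)² = (76.921 − 26.090)/56.400 = 0.901.

0.901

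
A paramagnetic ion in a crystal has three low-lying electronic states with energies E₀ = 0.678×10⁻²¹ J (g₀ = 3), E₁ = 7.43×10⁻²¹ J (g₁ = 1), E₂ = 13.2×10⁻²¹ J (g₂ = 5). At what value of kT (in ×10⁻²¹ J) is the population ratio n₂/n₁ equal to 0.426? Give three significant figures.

2.34 ×10⁻²¹ J

n₂/n₁ = (g₂/g₁) exp[−(E₂−E₁)/kT] = 0.426.
⇒ (E₂−E₁)/kT = ln((5/1)/0.426) = ln(11.737) = 2.4627.
kT = 5.77 ×10⁻²¹ J / 2.4627 = 2.34 ×10⁻²¹ J.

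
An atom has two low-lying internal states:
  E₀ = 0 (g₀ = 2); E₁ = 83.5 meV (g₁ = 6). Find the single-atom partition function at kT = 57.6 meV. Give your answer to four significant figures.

Eᵢ/kT = 0, 1.44965.
Z = Σ gᵢe^(−Eᵢ/kT) = 2·e^(−0) + 6·e^(−1.44965) = 2.00000 + 1.40791 = 3.40791.

Z = 3.408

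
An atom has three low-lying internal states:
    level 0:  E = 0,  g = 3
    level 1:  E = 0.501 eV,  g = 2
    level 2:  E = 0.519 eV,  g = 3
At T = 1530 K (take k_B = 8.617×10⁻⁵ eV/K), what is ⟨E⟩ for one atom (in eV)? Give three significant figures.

0.0170 eV

k_BT = 8.617×10⁻⁵ × 1530 K = 0.13184 eV.
Eᵢ/kT = 0, 3.8001, 3.9366.
Z = Σ gᵢe^(−Eᵢ/kT) = 3·e^(−0) + 2·e^(−3.8001) + 3·e^(−3.9366) = 3.0000 + 0.044737 + 0.058543 = 3.1033.
⟨E⟩ = Σ Eᵢ gᵢe^(−Eᵢ/kT) / Z = (0·3.0000 + 0.501·0.044737 + 0.519·0.058543) / 3.1033 = 0.0170 eV.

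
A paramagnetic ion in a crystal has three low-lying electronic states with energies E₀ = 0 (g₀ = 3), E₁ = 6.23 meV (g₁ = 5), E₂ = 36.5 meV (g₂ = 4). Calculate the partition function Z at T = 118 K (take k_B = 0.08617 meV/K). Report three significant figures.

k_BT = 0.08617 × 118 K = 10.168 meV.
Eᵢ/kT = 0, 0.61271, 3.5897.
Z = Σ gᵢe^(−Eᵢ/kT) = 3·e^(−0) + 5·e^(−0.61271) + 4·e^(−3.5897) = 3.0000 + 2.7094 + 0.11043 = 5.8198.

Z = 5.82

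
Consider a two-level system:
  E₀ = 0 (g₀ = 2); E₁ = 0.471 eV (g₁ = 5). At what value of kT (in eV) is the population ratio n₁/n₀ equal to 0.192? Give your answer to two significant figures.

0.18 eV

n₁/n₀ = (g₁/g₀) exp[−(E₁−E₀)/kT] = 0.192.
⇒ (E₁−E₀)/kT = ln((5/2)/0.192) = ln(13.02) = 2.566.
kT = 0.471 eV / 2.566 = 0.18 eV.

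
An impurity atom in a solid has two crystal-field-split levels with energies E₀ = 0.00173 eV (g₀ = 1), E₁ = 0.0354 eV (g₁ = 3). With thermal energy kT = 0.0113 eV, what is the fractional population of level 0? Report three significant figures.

0.868

Eᵢ/kT = 0.15310, 3.1327.
Z = Σ gᵢe^(−Eᵢ/kT) = 1·e^(−0.15310) + 3·e^(−3.1327) = 0.85804 + 0.13080 = 0.98884.
P₀ = g₀ e^(−E₀/kT) / Z = 0.85804/0.98884 = 0.868.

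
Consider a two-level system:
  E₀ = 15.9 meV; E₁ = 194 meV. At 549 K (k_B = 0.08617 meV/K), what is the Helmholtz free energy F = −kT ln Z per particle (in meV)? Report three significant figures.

k_BT = 0.08617 × 549 K = 47.307 meV.
Eᵢ/kT = 0.33610, 4.1009.
Z = Σ e^(−Eᵢ/kT) = e^(−0.33610) + e^(−4.1009) = 0.71455 + 0.016558 = 0.73111.
F = −kT ln Z = −47.307 × ln(0.73111) = −47.307 × -0.31319 = 14.8 meV.

14.8 meV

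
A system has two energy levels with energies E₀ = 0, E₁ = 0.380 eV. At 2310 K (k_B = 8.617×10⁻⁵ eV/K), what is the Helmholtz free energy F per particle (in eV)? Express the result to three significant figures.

k_BT = 8.617×10⁻⁵ × 2310 K = 0.19905 eV.
Eᵢ/kT = 0, 1.9091.
Z = Σ e^(−Eᵢ/kT) = e^(−0) + e^(−1.9091) = 1.0000 + 0.14821 = 1.1482.
F = −kT ln Z = −0.19905 × ln(1.1482) = −0.19905 × 0.13820 = -0.0275 eV.

-0.0275 eV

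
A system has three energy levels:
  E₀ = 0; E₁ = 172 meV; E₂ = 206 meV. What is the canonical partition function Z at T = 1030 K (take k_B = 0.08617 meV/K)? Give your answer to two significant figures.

Z = 1.2

k_BT = 0.08617 × 1030 K = 88.76 meV.
Eᵢ/kT = 0, 1.938, 2.321.
Z = Σ e^(−Eᵢ/kT) = e^(−0) + e^(−1.938) + e^(−2.321) = 1.000 + 0.1440 + 0.09818 = 1.242.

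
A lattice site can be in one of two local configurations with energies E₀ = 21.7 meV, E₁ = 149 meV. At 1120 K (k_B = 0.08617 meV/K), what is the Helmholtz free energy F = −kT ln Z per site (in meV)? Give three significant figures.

k_BT = 0.08617 × 1120 K = 96.510 meV.
Eᵢ/kT = 0.22485, 1.5439.
Z = Σ e^(−Eᵢ/kT) = e^(−0.22485) + e^(−1.5439) = 0.79864 + 0.21355 = 1.0122.
F = −kT ln Z = −96.510 × ln(1.0122) = −96.510 × 0.012126 = -1.17 meV.

-1.17 meV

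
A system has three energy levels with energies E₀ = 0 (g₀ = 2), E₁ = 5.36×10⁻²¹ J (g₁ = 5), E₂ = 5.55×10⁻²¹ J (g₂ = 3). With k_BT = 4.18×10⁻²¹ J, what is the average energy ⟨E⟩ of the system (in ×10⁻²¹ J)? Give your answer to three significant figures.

2.83 ×10⁻²¹ J

Eᵢ/kT = 0, 1.2823, 1.3278.
Z = Σ gᵢe^(−Eᵢ/kT) = 2·e^(−0) + 5·e^(−1.2823) + 3·e^(−1.3278) = 2.0000 + 1.3870 + 0.79518 = 4.1822.
⟨E⟩ = Σ Eᵢ gᵢe^(−Eᵢ/kT) / Z = (0·2.0000 + 5.36·1.3870 + 5.55·0.79518) / 4.1822 = 2.83 ×10⁻²¹ J.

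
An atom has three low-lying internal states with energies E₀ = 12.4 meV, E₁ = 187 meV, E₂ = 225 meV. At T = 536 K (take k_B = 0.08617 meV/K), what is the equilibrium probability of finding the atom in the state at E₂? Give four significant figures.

k_BT = 0.08617 × 536 K = 46.1871 meV.
Eᵢ/kT = 0.268473, 4.04875, 4.87149.
Z = Σ e^(−Eᵢ/kT) = e^(−0.268473) + e^(−4.04875) + e^(−4.87149) = 0.764546 + 0.0174442 + 0.00766194 = 0.789652.
P₂ = e^(−E₂/kT) / Z = 0.00766194/0.789652 = 0.009703.

0.009703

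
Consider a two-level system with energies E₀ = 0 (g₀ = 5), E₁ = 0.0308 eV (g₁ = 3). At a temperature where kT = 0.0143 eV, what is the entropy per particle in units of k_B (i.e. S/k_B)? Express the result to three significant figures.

1.82

Eᵢ/kT = 0, 2.1538.
Z = Σ gᵢe^(−Eᵢ/kT) = 5·e^(−0) + 3·e^(−2.1538) = 5.0000 + 0.34813 = 5.3481.
⟨E⟩ = Σ EᵢPᵢ = 0.0020049 eV.
S/k_B = ln Z + ⟨E⟩/kT = ln(5.3481) + 0.0020049/0.0143 = 1.6767 + 0.14020 = 1.82.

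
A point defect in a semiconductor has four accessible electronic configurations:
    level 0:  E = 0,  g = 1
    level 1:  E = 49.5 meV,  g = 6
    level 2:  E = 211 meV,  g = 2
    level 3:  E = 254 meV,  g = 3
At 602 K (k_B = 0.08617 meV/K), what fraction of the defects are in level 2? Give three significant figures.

0.0102

k_BT = 0.08617 × 602 K = 51.874 meV.
Eᵢ/kT = 0, 0.95424, 4.0675, 4.8965.
Z = Σ gᵢe^(−Eᵢ/kT) = 1·e^(−0) + 6·e^(−0.95424) + 2·e^(−4.0675) + 3·e^(−4.8965) = 1.0000 + 2.3106 + 0.034240 + 0.022418 = 3.3673.
P₂ = g₂ e^(−E₂/kT) / Z = 0.034240/3.3673 = 0.0102.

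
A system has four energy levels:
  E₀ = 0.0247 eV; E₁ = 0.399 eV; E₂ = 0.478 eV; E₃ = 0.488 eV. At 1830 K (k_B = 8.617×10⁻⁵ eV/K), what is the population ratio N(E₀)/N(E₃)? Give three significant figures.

k_BT = 8.617×10⁻⁵ × 1830 K = 0.15769 eV.
n₀/n₃ = exp[−(E₀−E₃)/kT] = exp(−(-0.4633 eV)/(0.15769 eV)) = exp(2.9380) = 18.9.

18.9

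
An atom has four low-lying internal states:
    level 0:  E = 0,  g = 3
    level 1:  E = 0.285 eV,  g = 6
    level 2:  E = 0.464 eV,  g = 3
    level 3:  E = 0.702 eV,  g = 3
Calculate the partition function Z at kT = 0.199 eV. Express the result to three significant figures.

Eᵢ/kT = 0, 1.4322, 2.3317, 3.5276.
Z = Σ gᵢe^(−Eᵢ/kT) = 3·e^(−0) + 6·e^(−1.4322) + 3·e^(−2.3317) + 3·e^(−3.5276) = 3.0000 + 1.4327 + 0.29139 + 0.088126 = 4.8122.

Z = 4.81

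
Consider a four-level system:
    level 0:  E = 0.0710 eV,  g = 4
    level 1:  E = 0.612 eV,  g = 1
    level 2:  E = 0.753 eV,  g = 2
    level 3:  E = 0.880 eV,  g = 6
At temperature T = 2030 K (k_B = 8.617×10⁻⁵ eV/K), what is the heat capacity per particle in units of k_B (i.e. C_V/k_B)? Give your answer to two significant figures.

k_BT = 8.617×10⁻⁵ × 2030 K = 0.1749 eV.
Eᵢ/kT = 0.4059, 3.499, 4.305, 5.031.
Z = Σ gᵢe^(−Eᵢ/kT) = 4·e^(−0.4059) + 1·e^(−3.499) + 2·e^(−4.305) + 6·e^(−5.031) = 2.666 + 0.03023 + 0.02700 + 0.03919 = 2.762.
⟨E⟩ = 0.09508 eV, ⟨E²⟩ = 0.02550 eV².
C_V/k_B = (⟨E²⟩ − ⟨E⟩²)/(kT)² = (0.02550 − 0.009040)/0.03059 = 0.54.

0.54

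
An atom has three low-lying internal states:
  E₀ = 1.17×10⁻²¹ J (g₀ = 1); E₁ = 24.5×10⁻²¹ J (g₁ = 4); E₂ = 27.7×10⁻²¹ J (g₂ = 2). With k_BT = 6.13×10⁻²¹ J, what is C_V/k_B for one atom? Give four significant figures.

1.434

Eᵢ/kT = 0.190865, 3.99674, 4.51876.
Z = Σ gᵢe^(−Eᵢ/kT) = 1·e^(−0.190865) + 4·e^(−3.99674) + 2·e^(−4.51876) = 0.826244 + 0.0735018 + 0.0218051 = 0.921551.
⟨E⟩ = 3.65851, ⟨E²⟩ = 67.2576.
C_V/k_B = (⟨E²⟩ − ⟨E⟩²)/(kT)² = (67.2576 − 13.3847)/37.5769 = 1.434.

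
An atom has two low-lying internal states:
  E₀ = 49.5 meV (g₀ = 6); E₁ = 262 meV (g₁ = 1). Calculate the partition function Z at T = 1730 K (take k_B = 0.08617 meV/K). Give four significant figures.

k_BT = 0.08617 × 1730 K = 149.074 meV.
Eᵢ/kT = 0.332050, 1.75752.
Z = Σ gᵢe^(−Eᵢ/kT) = 6·e^(−0.332050) + 1·e^(−1.75752) = 4.30471 + 0.172472 = 4.47718.

Z = 4.477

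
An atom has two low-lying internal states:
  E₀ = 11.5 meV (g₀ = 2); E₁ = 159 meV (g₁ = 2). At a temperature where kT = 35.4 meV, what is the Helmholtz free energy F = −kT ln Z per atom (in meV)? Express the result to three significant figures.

-13.6 meV

Eᵢ/kT = 0.32486, 4.4915.
Z = Σ gᵢe^(−Eᵢ/kT) = 2·e^(−0.32486) + 2·e^(−4.4915) = 1.4453 + 0.022408 = 1.4677.
F = −kT ln Z = −35.4 × ln(1.4677) = −35.4 × 0.38370 = -13.6 meV.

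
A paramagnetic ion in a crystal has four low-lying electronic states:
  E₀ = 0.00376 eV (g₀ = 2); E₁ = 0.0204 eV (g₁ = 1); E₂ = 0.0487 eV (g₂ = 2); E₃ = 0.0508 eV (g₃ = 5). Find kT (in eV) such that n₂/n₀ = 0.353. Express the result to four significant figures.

n₂/n₀ = (g₂/g₀) exp[−(E₂−E₀)/kT] = 0.353.
⇒ (E₂−E₀)/kT = ln((2/2)/0.353) = ln(2.83286) = 1.04129.
kT = 0.04494 eV / 1.04129 = 0.04316 eV.

0.04316 eV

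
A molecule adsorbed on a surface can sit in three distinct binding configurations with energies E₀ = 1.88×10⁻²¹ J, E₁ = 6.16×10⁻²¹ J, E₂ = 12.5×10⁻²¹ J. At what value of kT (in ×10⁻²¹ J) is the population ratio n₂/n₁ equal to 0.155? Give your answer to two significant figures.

n₂/n₁ = exp[−(E₂−E₁)/kT] = 0.155.
⇒ (E₂−E₁)/kT = ln(1/0.155) = ln(6.452) = 1.864.
kT = 6.34 ×10⁻²¹ J / 1.864 = 3.4 ×10⁻²¹ J.

3.4 ×10⁻²¹ J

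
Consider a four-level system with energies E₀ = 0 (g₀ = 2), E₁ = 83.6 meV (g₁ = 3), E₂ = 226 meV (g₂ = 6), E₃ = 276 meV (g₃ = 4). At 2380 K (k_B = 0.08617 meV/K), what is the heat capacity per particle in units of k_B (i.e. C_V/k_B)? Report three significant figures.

0.266

k_BT = 0.08617 × 2380 K = 205.08 meV.
Eᵢ/kT = 0, 0.40765, 1.1020, 1.3458.
Z = Σ gᵢe^(−Eᵢ/kT) = 2·e^(−0) + 3·e^(−0.40765) + 6·e^(−1.1020) + 4·e^(−1.3458) = 2.0000 + 1.9956 + 1.9932 + 1.0413 = 7.0301.
⟨E⟩ = 128.69 meV, ⟨E²⟩ = 27748 meV².
C_V/k_B = (⟨E²⟩ − ⟨E⟩²)/(kT)² = (27748 − 16561)/42058 = 0.266.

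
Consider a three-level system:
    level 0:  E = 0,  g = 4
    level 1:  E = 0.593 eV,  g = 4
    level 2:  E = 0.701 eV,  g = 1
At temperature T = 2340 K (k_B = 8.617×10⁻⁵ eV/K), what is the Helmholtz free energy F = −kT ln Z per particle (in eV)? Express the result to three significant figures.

-0.291 eV

k_BT = 8.617×10⁻⁵ × 2340 K = 0.20164 eV.
Eᵢ/kT = 0, 2.9409, 3.4765.
Z = Σ gᵢe^(−Eᵢ/kT) = 4·e^(−0) + 4·e^(−2.9409) + 1·e^(−3.4765) = 4.0000 + 0.21127 + 0.030915 = 4.2422.
F = −kT ln Z = −0.20164 × ln(4.2422) = −0.20164 × 1.4451 = -0.291 eV.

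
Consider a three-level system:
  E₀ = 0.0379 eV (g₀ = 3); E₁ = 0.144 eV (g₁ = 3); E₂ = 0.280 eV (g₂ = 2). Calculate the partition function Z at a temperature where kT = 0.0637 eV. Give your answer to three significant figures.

Z = 1.99

Eᵢ/kT = 0.59498, 2.2606, 4.3956.
Z = Σ gᵢe^(−Eᵢ/kT) = 3·e^(−0.59498) + 3·e^(−2.2606) + 2·e^(−4.3956) = 1.6547 + 0.31286 + 0.024663 = 1.9922.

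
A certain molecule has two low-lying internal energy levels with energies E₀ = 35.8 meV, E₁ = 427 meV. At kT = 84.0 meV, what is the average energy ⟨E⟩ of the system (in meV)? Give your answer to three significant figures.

Eᵢ/kT = 0.42619, 5.0833.
Z = Σ e^(−Eᵢ/kT) = e^(−0.42619) + e^(−5.0833) = 0.65299 + 0.0061994 = 0.65919.
⟨E⟩ = Σ Eᵢ e^(−Eᵢ/kT) / Z = (35.8·0.65299 + 427·0.0061994) / 0.65919 = 39.5 meV.

39.5 meV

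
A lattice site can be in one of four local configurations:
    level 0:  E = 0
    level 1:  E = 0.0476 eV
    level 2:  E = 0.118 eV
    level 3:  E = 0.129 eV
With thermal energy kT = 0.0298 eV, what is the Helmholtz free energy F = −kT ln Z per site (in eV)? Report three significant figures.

-0.00628 eV

Eᵢ/kT = 0, 1.5973, 3.9597, 4.3289.
Z = Σ e^(−Eᵢ/kT) = e^(−0) + e^(−1.5973) + e^(−3.9597) + e^(−4.3289) = 1.0000 + 0.20244 + 0.019069 + 0.013182 = 1.2347.
F = −kT ln Z = −0.0298 × ln(1.2347) = −0.0298 × 0.21083 = -0.00628 eV.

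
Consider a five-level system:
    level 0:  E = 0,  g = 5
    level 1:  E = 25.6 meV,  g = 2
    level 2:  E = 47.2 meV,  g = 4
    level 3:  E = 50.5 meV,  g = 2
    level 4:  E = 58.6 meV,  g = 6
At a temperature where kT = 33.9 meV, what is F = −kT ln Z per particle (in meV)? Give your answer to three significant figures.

Eᵢ/kT = 0, 0.75516, 1.3923, 1.4897, 1.7286.
Z = Σ gᵢe^(−Eᵢ/kT) = 5·e^(−0) + 2·e^(−0.75516) + 4·e^(−1.3923) + 2·e^(−1.4897) + 6·e^(−1.7286) = 5.0000 + 0.93987 + 0.99401 + 0.45088 + 1.0652 = 8.4500.
F = −kT ln Z = −33.9 × ln(8.4500) = −33.9 × 2.1342 = -72.3 meV.

-72.3 meV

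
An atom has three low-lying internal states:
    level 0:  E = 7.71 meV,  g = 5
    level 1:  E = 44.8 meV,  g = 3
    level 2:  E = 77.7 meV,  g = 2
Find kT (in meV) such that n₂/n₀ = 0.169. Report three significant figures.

81.2 meV

n₂/n₀ = (g₂/g₀) exp[−(E₂−E₀)/kT] = 0.169.
⇒ (E₂−E₀)/kT = ln((2/5)/0.169) = ln(2.3669) = 0.86158.
kT = 69.99 meV / 0.86158 = 81.2 meV.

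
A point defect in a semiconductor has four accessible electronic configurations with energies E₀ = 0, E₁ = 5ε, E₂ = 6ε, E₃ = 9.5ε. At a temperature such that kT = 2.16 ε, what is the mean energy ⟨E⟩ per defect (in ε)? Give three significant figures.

0.839 ε

Eᵢ/kT = 0, 2.3148, 2.7778, 4.3981.
Z = Σ e^(−Eᵢ/kT) = e^(−0) + e^(−2.3148) + e^(−2.7778) + e^(−4.3981) = 1.0000 + 0.098786 + 0.062175 + 0.012301 = 1.1733.
⟨E⟩ = Σ Eᵢ e^(−Eᵢ/kT) / Z = (0·1.0000 + 5·0.098786 + 6·0.062175 + 9.5·0.012301) / 1.1733 = 0.839 ε.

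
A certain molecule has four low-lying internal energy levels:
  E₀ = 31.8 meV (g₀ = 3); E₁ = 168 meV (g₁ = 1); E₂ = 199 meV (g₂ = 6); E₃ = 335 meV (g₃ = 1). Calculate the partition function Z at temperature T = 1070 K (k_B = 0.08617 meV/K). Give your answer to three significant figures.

Z = 3.01

k_BT = 0.08617 × 1070 K = 92.202 meV.
Eᵢ/kT = 0.34489, 1.8221, 2.1583, 3.6333.
Z = Σ gᵢe^(−Eᵢ/kT) = 3·e^(−0.34489) + 1·e^(−1.8221) + 6·e^(−2.1583) + 1·e^(−3.6333) = 2.1249 + 0.16169 + 0.69313 + 0.026429 = 3.0061.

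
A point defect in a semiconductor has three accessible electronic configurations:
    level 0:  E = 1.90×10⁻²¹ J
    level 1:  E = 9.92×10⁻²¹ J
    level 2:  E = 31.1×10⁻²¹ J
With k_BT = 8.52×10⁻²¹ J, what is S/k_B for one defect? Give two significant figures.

Eᵢ/kT = 0.2230, 1.164, 3.650.
Z = Σ e^(−Eᵢ/kT) = e^(−0.2230) + e^(−1.164) + e^(−3.650) = 0.8001 + 0.3122 + 0.02599 = 1.138.
⟨E⟩ = Σ EᵢPᵢ = 4.768 ×10⁻²¹ J.
S/k_B = ln Z + ⟨E⟩/kT = ln(1.138) + 4.768/8.52 = 0.1293 + 0.5596 = 0.69.

0.69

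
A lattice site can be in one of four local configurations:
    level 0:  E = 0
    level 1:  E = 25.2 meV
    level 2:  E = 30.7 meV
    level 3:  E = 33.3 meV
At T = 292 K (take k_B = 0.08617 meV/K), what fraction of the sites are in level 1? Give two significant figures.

k_BT = 0.08617 × 292 K = 25.16 meV.
Eᵢ/kT = 0, 1.002, 1.220, 1.324.
Z = Σ e^(−Eᵢ/kT) = e^(−0) + e^(−1.002) + e^(−1.220) + e^(−1.324) = 1.000 + 0.3671 + 0.2952 + 0.2661 = 1.928.
P₁ = e^(−E₁/kT) / Z = 0.3671/1.928 = 0.19.

0.19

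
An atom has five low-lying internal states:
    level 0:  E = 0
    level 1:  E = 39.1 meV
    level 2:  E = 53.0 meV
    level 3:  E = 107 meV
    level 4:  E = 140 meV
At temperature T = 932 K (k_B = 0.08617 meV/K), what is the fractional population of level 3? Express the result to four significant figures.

k_BT = 0.08617 × 932 K = 80.3104 meV.
Eᵢ/kT = 0, 0.486861, 0.659939, 1.33233, 1.74324.
Z = Σ e^(−Eᵢ/kT) = e^(−0) + e^(−0.486861) + e^(−0.659939) + e^(−1.33233) + e^(−1.74324) = 1.00000 + 0.614552 + 0.516883 + 0.263862 + 0.174953 = 2.57025.
P₃ = e^(−E₃/kT) / Z = 0.263862/2.57025 = 0.1027.

0.1027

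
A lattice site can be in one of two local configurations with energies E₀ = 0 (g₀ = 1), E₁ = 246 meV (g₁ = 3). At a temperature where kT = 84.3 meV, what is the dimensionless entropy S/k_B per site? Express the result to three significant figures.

Eᵢ/kT = 0, 2.9181.
Z = Σ gᵢe^(−Eᵢ/kT) = 1·e^(−0) + 3·e^(−2.9181) = 1.0000 + 0.16211 = 1.1621.
⟨E⟩ = Σ EᵢPᵢ = 34.316 meV.
S/k_B = ln Z + ⟨E⟩/kT = ln(1.1621) + 34.316/84.3 = 0.15023 + 0.40707 = 0.557.

0.557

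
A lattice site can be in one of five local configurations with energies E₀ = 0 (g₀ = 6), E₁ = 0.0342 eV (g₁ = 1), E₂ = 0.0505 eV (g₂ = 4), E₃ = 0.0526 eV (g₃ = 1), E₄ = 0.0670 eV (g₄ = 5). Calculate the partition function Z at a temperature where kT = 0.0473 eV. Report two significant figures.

Eᵢ/kT = 0, 0.7230, 1.068, 1.112, 1.416.
Z = Σ gᵢe^(−Eᵢ/kT) = 6·e^(−0) + 1·e^(−0.7230) + 4·e^(−1.068) + 1·e^(−1.112) + 5·e^(−1.416) = 6.000 + 0.4853 + 1.375 + 0.3289 + 1.213 = 9.402.

Z = 9.4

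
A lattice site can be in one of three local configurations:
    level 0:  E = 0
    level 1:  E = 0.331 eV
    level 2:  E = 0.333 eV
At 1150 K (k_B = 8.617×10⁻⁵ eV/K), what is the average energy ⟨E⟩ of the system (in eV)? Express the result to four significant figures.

0.02176 eV

k_BT = 8.617×10⁻⁵ × 1150 K = 0.0990955 eV.
Eᵢ/kT = 0, 3.34021, 3.36039.
Z = Σ e^(−Eᵢ/kT) = e^(−0) + e^(−3.34021) + e^(−3.36039) = 1.00000 + 0.0354295 + 0.0347217 = 1.07015.
⟨E⟩ = Σ Eᵢ e^(−Eᵢ/kT) / Z = (0·1.00000 + 0.331·0.0354295 + 0.333·0.0347217) / 1.07015 = 0.02176 eV.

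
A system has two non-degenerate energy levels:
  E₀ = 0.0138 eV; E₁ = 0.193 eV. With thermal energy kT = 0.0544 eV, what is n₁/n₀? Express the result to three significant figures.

n₁/n₀ = exp[−(E₁−E₀)/kT] = exp(−(0.1792 eV)/(0.0544 eV)) = exp(-3.2941) = 0.0371.

0.0371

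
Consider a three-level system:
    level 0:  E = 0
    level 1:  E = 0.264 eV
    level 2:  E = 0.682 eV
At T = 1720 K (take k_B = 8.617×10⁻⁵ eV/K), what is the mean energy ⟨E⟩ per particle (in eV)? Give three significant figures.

k_BT = 8.617×10⁻⁵ × 1720 K = 0.14821 eV.
Eᵢ/kT = 0, 1.7813, 4.6016.
Z = Σ e^(−Eᵢ/kT) = e^(−0) + e^(−1.7813) + e^(−4.6016) = 1.0000 + 0.16842 + 0.010036 = 1.1785.
⟨E⟩ = Σ Eᵢ e^(−Eᵢ/kT) / Z = (0·1.0000 + 0.264·0.16842 + 0.682·0.010036) / 1.1785 = 0.0435 eV.

0.0435 eV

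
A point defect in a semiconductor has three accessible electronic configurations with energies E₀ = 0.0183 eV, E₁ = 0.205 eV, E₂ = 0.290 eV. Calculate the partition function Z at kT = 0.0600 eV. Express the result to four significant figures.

Z = 0.7779

Eᵢ/kT = 0.305000, 3.41667, 4.83333.
Z = Σ e^(−Eᵢ/kT) = e^(−0.305000) + e^(−3.41667) + e^(−4.83333) = 0.737123 + 0.0328215 + 0.00795997 = 0.777904.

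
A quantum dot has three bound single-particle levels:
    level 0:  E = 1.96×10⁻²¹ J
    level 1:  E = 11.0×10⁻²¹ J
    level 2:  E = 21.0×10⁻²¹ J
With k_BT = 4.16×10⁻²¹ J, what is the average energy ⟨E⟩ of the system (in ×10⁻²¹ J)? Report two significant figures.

3.0 ×10⁻²¹ J

Eᵢ/kT = 0.4712, 2.644, 5.048.
Z = Σ e^(−Eᵢ/kT) = e^(−0.4712) + e^(−2.644) + e^(−5.048) = 0.6243 + 0.07108 + 0.006422 = 0.7018.
⟨E⟩ = Σ Eᵢ e^(−Eᵢ/kT) / Z = (1.96·0.6243 + 11.0·0.07108 + 21.0·0.006422) / 0.7018 = 3.0 ×10⁻²¹ J.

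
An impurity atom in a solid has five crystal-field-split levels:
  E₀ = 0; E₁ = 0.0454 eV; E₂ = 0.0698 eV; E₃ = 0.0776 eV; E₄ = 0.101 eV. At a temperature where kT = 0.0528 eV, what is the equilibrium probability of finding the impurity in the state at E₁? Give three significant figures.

0.205

Eᵢ/kT = 0, 0.85985, 1.3220, 1.4697, 1.9129.
Z = Σ e^(−Eᵢ/kT) = e^(−0) + e^(−0.85985) + e^(−1.3220) + e^(−1.4697) + e^(−1.9129) = 1.0000 + 0.42323 + 0.26660 + 0.22999 + 0.14765 = 2.0675.
P₁ = e^(−E₁/kT) / Z = 0.42323/2.0675 = 0.205.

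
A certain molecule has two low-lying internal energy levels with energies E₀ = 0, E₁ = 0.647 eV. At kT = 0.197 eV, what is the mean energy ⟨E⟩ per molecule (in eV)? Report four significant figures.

Eᵢ/kT = 0, 3.28426.
Z = Σ e^(−Eᵢ/kT) = e^(−0) + e^(−3.28426) = 1.00000 + 0.0374683 = 1.03747.
⟨E⟩ = Σ Eᵢ e^(−Eᵢ/kT) / Z = (0·1.00000 + 0.647·0.0374683) / 1.03747 = 0.02337 eV.

0.02337 eV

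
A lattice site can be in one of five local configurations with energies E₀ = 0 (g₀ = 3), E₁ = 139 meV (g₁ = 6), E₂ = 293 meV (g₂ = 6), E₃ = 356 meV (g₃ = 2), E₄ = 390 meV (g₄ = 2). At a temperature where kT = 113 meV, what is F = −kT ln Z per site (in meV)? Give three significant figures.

-190 meV

Eᵢ/kT = 0, 1.2301, 2.5929, 3.1504, 3.4513.
Z = Σ gᵢe^(−Eᵢ/kT) = 3·e^(−0) + 6·e^(−1.2301) + 6·e^(−2.5929) + 2·e^(−3.1504) + 2·e^(−3.4513) = 3.0000 + 1.7536 + 0.44882 + 0.085670 + 0.063409 = 5.3515.
F = −kT ln Z = −113 × ln(5.3515) = −113 × 1.6774 = -190 meV.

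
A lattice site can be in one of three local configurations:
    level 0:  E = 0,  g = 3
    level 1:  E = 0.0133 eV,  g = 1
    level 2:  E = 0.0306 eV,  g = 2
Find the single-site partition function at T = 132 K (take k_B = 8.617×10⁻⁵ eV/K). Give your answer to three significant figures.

Z = 3.45

k_BT = 8.617×10⁻⁵ × 132 K = 0.011374 eV.
Eᵢ/kT = 0, 1.1693, 2.6903.
Z = Σ gᵢe^(−Eᵢ/kT) = 3·e^(−0) + 1·e^(−1.1693) + 2·e^(−2.6903) = 3.0000 + 0.31058 + 0.13572 = 3.4463.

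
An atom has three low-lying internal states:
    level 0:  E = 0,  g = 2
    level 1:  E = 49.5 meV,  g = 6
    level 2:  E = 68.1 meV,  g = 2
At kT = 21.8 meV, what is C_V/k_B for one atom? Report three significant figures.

Eᵢ/kT = 0, 2.2706, 3.1239.
Z = Σ gᵢe^(−Eᵢ/kT) = 2·e^(−0) + 6·e^(−2.2706) + 2·e^(−3.1239) = 2.0000 + 0.61950 + 0.087971 = 2.7075.
⟨E⟩ = 13.539 meV, ⟨E²⟩ = 711.32 meV².
C_V/k_B = (⟨E²⟩ − ⟨E⟩²)/(kT)² = (711.32 − 183.30)/475.24 = 1.11.

1.11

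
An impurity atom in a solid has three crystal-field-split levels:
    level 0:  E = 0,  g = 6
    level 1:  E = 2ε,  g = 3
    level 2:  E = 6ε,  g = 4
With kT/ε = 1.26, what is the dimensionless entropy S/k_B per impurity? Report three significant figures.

2.07

Eᵢ/kT = 0, 1.5873, 4.7619.
Z = Σ gᵢe^(−Eᵢ/kT) = 6·e^(−0) + 3·e^(−1.5873) + 4·e^(−4.7619) = 6.0000 + 0.61343 + 0.034197 = 6.6476.
⟨E⟩ = Σ EᵢPᵢ = 0.21542 ε.
S/k_B = ln Z + ⟨E⟩/kT = ln(6.6476) + 0.21542/1.26 = 1.8943 + 0.17097 = 2.07.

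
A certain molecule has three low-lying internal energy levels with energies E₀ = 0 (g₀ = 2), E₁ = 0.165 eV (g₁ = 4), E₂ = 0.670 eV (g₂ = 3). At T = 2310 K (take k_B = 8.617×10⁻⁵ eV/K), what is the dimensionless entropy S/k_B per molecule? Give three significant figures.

k_BT = 8.617×10⁻⁵ × 2310 K = 0.19905 eV.
Eᵢ/kT = 0, 0.82894, 3.3660.
Z = Σ gᵢe^(−Eᵢ/kT) = 2·e^(−0) + 4·e^(−0.82894) + 3·e^(−3.3660) = 2.0000 + 1.7460 + 0.10358 = 3.8496.
⟨E⟩ = Σ EᵢPᵢ = 0.092864 eV.
S/k_B = ln Z + ⟨E⟩/kT = ln(3.8496) + 0.092864/0.19905 = 1.3480 + 0.46654 = 1.81.

1.81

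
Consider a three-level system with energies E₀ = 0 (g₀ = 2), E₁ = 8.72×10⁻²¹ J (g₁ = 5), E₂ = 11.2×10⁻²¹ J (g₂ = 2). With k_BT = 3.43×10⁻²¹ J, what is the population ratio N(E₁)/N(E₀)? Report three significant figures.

0.197

n₁/n₀ = (g₁/g₀) exp[−(E₁−E₀)/kT] = (5/2) × exp(−(8.72 ×10⁻²¹ J)/(3.43 ×10⁻²¹ J)) = (5/2) × exp(-2.5423) = 0.197.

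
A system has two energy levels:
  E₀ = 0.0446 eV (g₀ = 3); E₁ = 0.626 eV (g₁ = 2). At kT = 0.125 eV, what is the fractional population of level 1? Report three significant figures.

0.00633

Eᵢ/kT = 0.35680, 5.0080.
Z = Σ gᵢe^(−Eᵢ/kT) = 3·e^(−0.35680) + 2·e^(−5.0080) = 2.0997 + 0.013369 = 2.1131.
P₁ = g₁ e^(−E₁/kT) / Z = 0.013369/2.1131 = 0.00633.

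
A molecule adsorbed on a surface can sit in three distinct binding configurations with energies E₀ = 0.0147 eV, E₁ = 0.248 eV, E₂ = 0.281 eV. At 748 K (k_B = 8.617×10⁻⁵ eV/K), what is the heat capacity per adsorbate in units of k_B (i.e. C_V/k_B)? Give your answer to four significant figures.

0.5749

k_BT = 8.617×10⁻⁵ × 748 K = 0.0644552 eV.
Eᵢ/kT = 0.228065, 3.84763, 4.35962.
Z = Σ e^(−Eᵢ/kT) = e^(−0.228065) + e^(−3.84763) + e^(−4.35962) = 0.796073 + 0.0213302 + 0.0127832 = 0.830186.
⟨E⟩ = 0.0247947 eV, ⟨E²⟩ = 0.00300329 eV².
C_V/k_B = (⟨E²⟩ − ⟨E⟩²)/(kT)² = (0.00300329 − 0.000614777)/0.00415447 = 0.5749.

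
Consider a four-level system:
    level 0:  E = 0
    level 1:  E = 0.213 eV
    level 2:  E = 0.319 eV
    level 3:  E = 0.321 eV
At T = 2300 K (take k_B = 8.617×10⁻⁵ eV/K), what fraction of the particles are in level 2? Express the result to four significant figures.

0.1150

k_BT = 8.617×10⁻⁵ × 2300 K = 0.198191 eV.
Eᵢ/kT = 0, 1.07472, 1.60956, 1.61965.
Z = Σ e^(−Eᵢ/kT) = e^(−0) + e^(−1.07472) + e^(−1.60956) + e^(−1.61965) = 1.00000 + 0.341393 + 0.199976 + 0.197968 = 1.73934.
P₂ = e^(−E₂/kT) / Z = 0.199976/1.73934 = 0.1150.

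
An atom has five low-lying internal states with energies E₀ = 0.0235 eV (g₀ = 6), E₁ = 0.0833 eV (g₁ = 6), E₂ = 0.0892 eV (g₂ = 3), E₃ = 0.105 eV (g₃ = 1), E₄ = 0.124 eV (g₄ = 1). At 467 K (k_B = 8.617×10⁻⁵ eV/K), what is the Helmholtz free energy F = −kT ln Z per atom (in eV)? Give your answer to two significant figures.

-0.061 eV

k_BT = 8.617×10⁻⁵ × 467 K = 0.04024 eV.
Eᵢ/kT = 0.5840, 2.070, 2.217, 2.609, 3.082.
Z = Σ gᵢe^(−Eᵢ/kT) = 6·e^(−0.5840) + 6·e^(−2.070) + 3·e^(−2.217) + 1·e^(−2.609) + 1·e^(−3.082) = 3.346 + 0.7571 + 0.3268 + 0.07361 + 0.04587 = 4.549.
F = −kT ln Z = −0.04024 × ln(4.549) = −0.04024 × 1.515 = -0.061 eV.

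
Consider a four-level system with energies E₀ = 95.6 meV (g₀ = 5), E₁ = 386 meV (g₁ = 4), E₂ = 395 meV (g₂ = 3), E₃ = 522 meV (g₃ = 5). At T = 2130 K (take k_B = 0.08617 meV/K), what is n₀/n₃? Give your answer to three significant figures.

10.2

k_BT = 0.08617 × 2130 K = 183.54 meV.
n₀/n₃ = (g₀/g₃) exp[−(E₀−E₃)/kT] = (5/5) × exp(−(-426.4 meV)/(183.54 meV)) = (5/5) × exp(2.3232) = 10.2.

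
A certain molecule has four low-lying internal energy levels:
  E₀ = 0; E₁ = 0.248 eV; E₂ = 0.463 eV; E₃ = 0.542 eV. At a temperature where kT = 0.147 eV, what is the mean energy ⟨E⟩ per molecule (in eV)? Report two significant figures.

0.063 eV

Eᵢ/kT = 0, 1.687, 3.150, 3.687.
Z = Σ e^(−Eᵢ/kT) = e^(−0) + e^(−1.687) + e^(−3.150) + e^(−3.687) = 1.000 + 0.1851 + 0.04285 + 0.02505 = 1.253.
⟨E⟩ = Σ Eᵢ e^(−Eᵢ/kT) / Z = (0·1.000 + 0.248·0.1851 + 0.463·0.04285 + 0.542·0.02505) / 1.253 = 0.063 eV.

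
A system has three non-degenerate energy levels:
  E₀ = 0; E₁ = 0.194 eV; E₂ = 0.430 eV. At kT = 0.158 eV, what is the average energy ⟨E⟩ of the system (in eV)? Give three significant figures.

0.0626 eV

Eᵢ/kT = 0, 1.2278, 2.7215.
Z = Σ e^(−Eᵢ/kT) = e^(−0) + e^(−1.2278) + e^(−2.7215) = 1.0000 + 0.29294 + 0.065776 = 1.3587.
⟨E⟩ = Σ Eᵢ e^(−Eᵢ/kT) / Z = (0·1.0000 + 0.194·0.29294 + 0.430·0.065776) / 1.3587 = 0.0626 eV.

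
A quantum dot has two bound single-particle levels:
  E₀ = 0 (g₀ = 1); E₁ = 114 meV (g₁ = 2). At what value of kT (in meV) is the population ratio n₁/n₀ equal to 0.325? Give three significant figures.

n₁/n₀ = (g₁/g₀) exp[−(E₁−E₀)/kT] = 0.325.
⇒ (E₁−E₀)/kT = ln((2/1)/0.325) = ln(6.1538) = 1.8171.
kT = 114 meV / 1.8171 = 62.7 meV.

62.7 meV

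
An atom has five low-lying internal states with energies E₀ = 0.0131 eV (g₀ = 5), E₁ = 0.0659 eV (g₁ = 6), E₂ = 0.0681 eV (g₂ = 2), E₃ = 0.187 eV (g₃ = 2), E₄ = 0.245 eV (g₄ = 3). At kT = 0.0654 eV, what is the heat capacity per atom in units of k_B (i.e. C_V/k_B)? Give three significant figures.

0.340

Eᵢ/kT = 0.20031, 1.0076, 1.0413, 2.8593, 3.7462.
Z = Σ gᵢe^(−Eᵢ/kT) = 5·e^(−0.20031) + 6·e^(−1.0076) + 2·e^(−1.0413) + 2·e^(−2.8593) + 3·e^(−3.7462) = 4.0924 + 2.1906 + 0.70599 + 0.11462 + 0.070822 = 7.1744.
⟨E⟩ = 0.039701 eV, ⟨E²⟩ = 0.0030315 eV².
C_V/k_B = (⟨E²⟩ − ⟨E⟩²)/(kT)² = (0.0030315 − 0.0015762)/0.0042772 = 0.340.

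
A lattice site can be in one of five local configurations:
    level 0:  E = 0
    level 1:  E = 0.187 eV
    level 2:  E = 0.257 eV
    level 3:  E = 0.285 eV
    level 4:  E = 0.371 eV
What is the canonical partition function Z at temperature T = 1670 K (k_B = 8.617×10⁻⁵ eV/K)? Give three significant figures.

k_BT = 8.617×10⁻⁵ × 1670 K = 0.14390 eV.
Eᵢ/kT = 0, 1.2995, 1.7860, 1.9805, 2.5782.
Z = Σ e^(−Eᵢ/kT) = e^(−0) + e^(−1.2995) + e^(−1.7860) + e^(−1.9805) + e^(−2.5782) = 1.0000 + 0.27267 + 0.16763 + 0.13800 + 0.075911 = 1.6542.

Z = 1.65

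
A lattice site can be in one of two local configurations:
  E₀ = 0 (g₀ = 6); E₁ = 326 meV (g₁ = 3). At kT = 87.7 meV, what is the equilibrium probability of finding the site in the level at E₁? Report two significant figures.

Eᵢ/kT = 0, 3.717.
Z = Σ gᵢe^(−Eᵢ/kT) = 6·e^(−0) + 3·e^(−3.717) = 6.000 + 0.07292 = 6.073.
P₁ = g₁ e^(−E₁/kT) / Z = 0.07292/6.073 = 0.012.

0.012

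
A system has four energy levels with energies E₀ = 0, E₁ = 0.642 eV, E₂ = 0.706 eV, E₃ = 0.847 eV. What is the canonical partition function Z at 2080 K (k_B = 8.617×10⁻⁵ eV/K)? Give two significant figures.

k_BT = 8.617×10⁻⁵ × 2080 K = 0.1792 eV.
Eᵢ/kT = 0, 3.583, 3.940, 4.727.
Z = Σ e^(−Eᵢ/kT) = e^(−0) + e^(−3.583) + e^(−3.940) + e^(−4.727) = 1.000 + 0.02779 + 0.01945 + 0.008853 = 1.056.

Z = 1.1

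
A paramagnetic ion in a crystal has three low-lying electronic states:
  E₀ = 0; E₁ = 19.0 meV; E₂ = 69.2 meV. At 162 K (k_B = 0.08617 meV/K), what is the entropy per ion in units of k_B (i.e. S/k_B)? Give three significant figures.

k_BT = 0.08617 × 162 K = 13.960 meV.
Eᵢ/kT = 0, 1.3610, 4.9570.
Z = Σ e^(−Eᵢ/kT) = e^(−0) + e^(−1.3610) + e^(−4.9570) = 1.0000 + 0.25640 + 0.0070340 = 1.2634.
⟨E⟩ = Σ EᵢPᵢ = 4.2412 meV.
S/k_B = ln Z + ⟨E⟩/kT = ln(1.2634) + 4.2412/13.960 = 0.23381 + 0.30381 = 0.538.

0.538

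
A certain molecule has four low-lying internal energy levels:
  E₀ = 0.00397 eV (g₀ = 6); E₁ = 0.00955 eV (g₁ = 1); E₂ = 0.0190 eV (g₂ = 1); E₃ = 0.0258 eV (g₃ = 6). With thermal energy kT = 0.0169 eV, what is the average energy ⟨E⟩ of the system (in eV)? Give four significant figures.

Eᵢ/kT = 0.234911, 0.565089, 1.12426, 1.52663.
Z = Σ gᵢe^(−Eᵢ/kT) = 6·e^(−0.234911) + 1·e^(−0.565089) + 1·e^(−1.12426) + 6·e^(−1.52663) = 4.74385 + 0.568310 + 0.324893 + 1.30360 = 6.94065.
⟨E⟩ = Σ Eᵢ gᵢe^(−Eᵢ/kT) / Z = (0.00397·4.74385 + 0.00955·0.568310 + 0.0190·0.324893 + 0.0258·1.30360) / 6.94065 = 0.009231 eV.

0.009231 eV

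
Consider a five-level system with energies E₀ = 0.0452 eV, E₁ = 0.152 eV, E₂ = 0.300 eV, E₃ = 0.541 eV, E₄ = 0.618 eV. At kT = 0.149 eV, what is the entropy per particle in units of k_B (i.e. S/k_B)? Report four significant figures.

1.045

Eᵢ/kT = 0.303356, 1.02013, 2.01342, 3.63087, 4.14765.
Z = Σ e^(−Eᵢ/kT) = e^(−0.303356) + e^(−1.02013) + e^(−2.01342) + e^(−3.63087) + e^(−4.14765) = 0.738336 + 0.360548 + 0.133531 + 0.0264931 + 0.0158015 = 1.27471.
⟨E⟩ = Σ EᵢPᵢ = 0.119504 eV.
S/k_B = ln Z + ⟨E⟩/kT = ln(1.27471) + 0.119504/0.149 = 0.242719 + 0.802040 = 1.045.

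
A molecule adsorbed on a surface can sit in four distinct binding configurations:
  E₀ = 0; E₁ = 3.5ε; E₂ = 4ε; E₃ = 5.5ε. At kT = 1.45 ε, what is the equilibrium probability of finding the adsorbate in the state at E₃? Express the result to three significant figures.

0.0192

Eᵢ/kT = 0, 2.4138, 2.7586, 3.7931.
Z = Σ e^(−Eᵢ/kT) = e^(−0) + e^(−2.4138) + e^(−2.7586) + e^(−3.7931) = 1.0000 + 0.089475 + 0.063380 + 0.022526 = 1.1754.
P₃ = e^(−E₃/kT) / Z = 0.022526/1.1754 = 0.0192.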